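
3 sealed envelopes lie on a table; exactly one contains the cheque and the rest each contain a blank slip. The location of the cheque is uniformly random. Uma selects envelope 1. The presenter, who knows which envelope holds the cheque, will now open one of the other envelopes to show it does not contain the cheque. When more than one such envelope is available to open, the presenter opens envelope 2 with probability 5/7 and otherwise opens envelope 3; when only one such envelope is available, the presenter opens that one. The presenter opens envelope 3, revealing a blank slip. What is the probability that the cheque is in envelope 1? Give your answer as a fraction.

2/9

Consider each possible location of the cheque in turn.
If it is in envelope 1 (prior 1/3): envelope 2 is available but not opened, probability 2/7; weight (1/3)·(2/7) = 2/21.
If it is in envelope 2 (prior 1/3): only envelope 3 is available, probability 1; weight (1/3)·1 = 1/3.
If it is in envelope 3 (prior 1/3): the presenter opened envelope 3, so this case is ruled out; weight (1/3)·0 = 0.
The weights sum to 3/7.
So P(the cheque in envelope 1 | the presenter opened envelope 3) = (2/21) / (3/7) = 2/9.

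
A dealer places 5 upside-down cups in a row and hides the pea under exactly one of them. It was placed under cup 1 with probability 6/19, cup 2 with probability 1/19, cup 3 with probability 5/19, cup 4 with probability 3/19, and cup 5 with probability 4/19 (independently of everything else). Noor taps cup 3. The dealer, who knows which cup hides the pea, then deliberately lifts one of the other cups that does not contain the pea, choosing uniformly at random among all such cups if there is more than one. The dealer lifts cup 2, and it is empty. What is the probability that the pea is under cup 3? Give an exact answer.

Condition on the true location of the pea.
If it is under cup 1 (prior 6/19): the dealer has 3 equally likely choices, so probability 1/3; weight (6/19)·(1/3) = 2/19.
If it is under cup 2 (prior 1/19): the dealer opened cup 2, so this case is ruled out; weight (1/19)·0 = 0.
If it is under cup 3 (prior 5/19): the dealer has 4 equally likely choices, so probability 1/4; weight (5/19)·(1/4) = 5/76.
If it is under cup 4 (prior 3/19): the dealer has 3 equally likely choices, so probability 1/3; weight (3/19)·(1/3) = 1/19.
If it is under cup 5 (prior 4/19): the dealer has 3 equally likely choices, so probability 1/3; weight (4/19)·(1/3) = 4/57.
The weights sum to 67/228.
So P(the pea under cup 3 | the dealer opened cup 2) = (5/76) / (67/228) = 15/67.

15/67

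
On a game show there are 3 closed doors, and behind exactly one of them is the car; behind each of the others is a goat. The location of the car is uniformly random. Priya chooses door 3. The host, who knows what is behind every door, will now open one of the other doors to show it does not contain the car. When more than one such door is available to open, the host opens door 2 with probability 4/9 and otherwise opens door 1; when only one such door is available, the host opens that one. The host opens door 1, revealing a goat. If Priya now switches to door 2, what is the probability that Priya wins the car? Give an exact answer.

9/14

Condition on the true location of the car.
If it is behind door 1 (prior 1/3): the host opened door 1, so this case is ruled out; weight (1/3)·0 = 0.
If it is behind door 2 (prior 1/3): only door 1 is available, probability 1; weight (1/3)·1 = 1/3.
If it is behind door 3 (prior 1/3): door 2 is available but not opened, probability 5/9; weight (1/3)·(5/9) = 5/27.
The weights sum to 14/27.
So P(the car behind door 2 | the host opened door 1) = (1/3) / (14/27) = 9/14.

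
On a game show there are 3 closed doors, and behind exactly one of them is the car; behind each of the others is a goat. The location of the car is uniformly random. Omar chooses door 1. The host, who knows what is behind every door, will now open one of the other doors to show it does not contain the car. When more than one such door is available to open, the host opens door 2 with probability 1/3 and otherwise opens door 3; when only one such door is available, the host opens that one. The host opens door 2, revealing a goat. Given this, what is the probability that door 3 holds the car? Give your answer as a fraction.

Condition on the true location of the car.
If it is behind door 1 (prior 1/3): door 2 is available, opened with probability 1/3; weight (1/3)·(1/3) = 1/9.
If it is behind door 2 (prior 1/3): the host opened door 2, so this case is ruled out; weight (1/3)·0 = 0.
If it is behind door 3 (prior 1/3): only door 2 is available, probability 1; weight (1/3)·1 = 1/3.
The weights sum to 4/9.
So P(the car behind door 3 | the host opened door 2) = (1/3) / (4/9) = 3/4.

3/4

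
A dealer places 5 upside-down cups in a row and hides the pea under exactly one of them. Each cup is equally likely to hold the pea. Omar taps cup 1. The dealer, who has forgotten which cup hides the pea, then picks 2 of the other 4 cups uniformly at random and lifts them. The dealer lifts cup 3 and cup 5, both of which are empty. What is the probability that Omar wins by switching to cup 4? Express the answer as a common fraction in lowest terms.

1/3

Apply Bayes' rule, conditioning on where the pea actually is.
If it is under any of cups 1, 2, and 4 (prior 1/5 each): the dealer picks exactly this set with probability 1/6 regardless, and none is the prize; weight (1/5)·(1/6) = 1/30 each.
If it is under either of cups 3 and 5 (prior 1/5 each): that cup was opened and seen not to hold the prize — ruled out; weight (1/5)·0 = 0 each.
The weights sum to 1/10.
So P(the pea under cup 4 | the dealer opened cup 3 and cup 5) = (1/30) / (1/10) = 1/3.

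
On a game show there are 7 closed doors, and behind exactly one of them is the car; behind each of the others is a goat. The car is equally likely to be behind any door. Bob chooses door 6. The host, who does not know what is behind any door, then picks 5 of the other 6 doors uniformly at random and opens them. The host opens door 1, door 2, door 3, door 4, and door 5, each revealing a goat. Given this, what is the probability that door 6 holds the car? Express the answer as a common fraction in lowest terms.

Apply Bayes' rule, conditioning on where the car actually is.
If it is behind any of doors 1, 2, 3, 4, and 5 (prior 1/7 each): that door was opened and seen not to hold the prize — ruled out; weight (1/7)·0 = 0 each.
If it is behind either of doors 6 and 7 (prior 1/7 each): the host picks exactly this set with probability 1/6 regardless, and none is the prize; weight (1/7)·(1/6) = 1/42 each.
The weights sum to 1/21.
So P(the car behind door 6 | the host opened door 1, door 2, door 3, door 4, and door 5) = (1/42) / (1/21) = 1/2.

1/2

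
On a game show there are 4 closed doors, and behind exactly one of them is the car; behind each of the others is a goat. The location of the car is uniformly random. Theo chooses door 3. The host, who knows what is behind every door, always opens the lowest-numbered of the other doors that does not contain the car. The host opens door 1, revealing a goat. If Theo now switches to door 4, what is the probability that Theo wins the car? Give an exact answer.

1/3

Condition on the true location of the car.
If it is behind door 1 (prior 1/4): the host opened door 1, so this case is ruled out; weight (1/4)·0 = 0.
If it is behind any of doors 2, 3, and 4 (prior 1/4 each): door 1 is the lowest-numbered option available, probability 1; weight (1/4)·1 = 1/4 each.
The weights sum to 3/4.
So P(the car behind door 4 | the host opened door 1) = (1/4) / (3/4) = 1/3.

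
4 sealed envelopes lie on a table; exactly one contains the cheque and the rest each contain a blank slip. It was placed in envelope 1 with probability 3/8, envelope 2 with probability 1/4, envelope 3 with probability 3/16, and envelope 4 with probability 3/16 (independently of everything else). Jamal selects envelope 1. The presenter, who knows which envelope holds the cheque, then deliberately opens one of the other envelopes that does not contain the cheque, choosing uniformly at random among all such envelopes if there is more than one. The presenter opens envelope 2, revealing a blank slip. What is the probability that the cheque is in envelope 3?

3/10

Condition on the true location of the cheque.
If it is in envelope 1 (prior 3/8): the presenter has 3 equally likely choices, so probability 1/3; weight (3/8)·(1/3) = 1/8.
If it is in envelope 2 (prior 1/4): the presenter opened envelope 2, so this case is ruled out; weight (1/4)·0 = 0.
If it is in either of envelopes 3 and 4 (prior 3/16 each): the presenter has 2 equally likely choices, so probability 1/2; weight (3/16)·(1/2) = 3/32 each.
The weights sum to 5/16.
So P(the cheque in envelope 3 | the presenter opened envelope 2) = (3/32) / (5/16) = 3/10.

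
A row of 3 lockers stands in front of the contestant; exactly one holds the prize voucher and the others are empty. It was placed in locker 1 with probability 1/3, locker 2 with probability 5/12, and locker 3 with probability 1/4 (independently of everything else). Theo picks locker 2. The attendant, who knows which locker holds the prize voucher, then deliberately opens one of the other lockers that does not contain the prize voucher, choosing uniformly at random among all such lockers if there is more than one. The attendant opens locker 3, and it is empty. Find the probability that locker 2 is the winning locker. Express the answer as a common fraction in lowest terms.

Apply Bayes' rule, conditioning on where the prize voucher actually is.
If it is in locker 1 (prior 1/3): the attendant has no choice, probability 1; weight (1/3)·1 = 1/3.
If it is in locker 2 (prior 5/12): the attendant has 2 equally likely choices, so probability 1/2; weight (5/12)·(1/2) = 5/24.
If it is in locker 3 (prior 1/4): the attendant opened locker 3, so this case is ruled out; weight (1/4)·0 = 0.
The weights sum to 13/24.
So P(the prize voucher in locker 2 | the attendant opened locker 3) = (5/24) / (13/24) = 5/13.

5/13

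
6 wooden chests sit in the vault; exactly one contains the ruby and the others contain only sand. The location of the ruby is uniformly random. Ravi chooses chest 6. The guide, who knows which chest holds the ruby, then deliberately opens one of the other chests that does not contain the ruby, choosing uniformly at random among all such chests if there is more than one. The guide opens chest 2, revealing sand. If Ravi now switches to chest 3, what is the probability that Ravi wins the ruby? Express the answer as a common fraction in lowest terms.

5/24

Condition on the true location of the ruby.
If it is in any of chests 1, 3, 4, and 5 (prior 1/6 each): the guide has 4 equally likely choices, so probability 1/4; weight (1/6)·(1/4) = 1/24 each.
If it is in chest 2 (prior 1/6): the guide opened chest 2, so this case is ruled out; weight (1/6)·0 = 0.
If it is in chest 6 (prior 1/6): the guide has 5 equally likely choices, so probability 1/5; weight (1/6)·(1/5) = 1/30.
The weights sum to 1/5.
So P(the ruby in chest 3 | the guide opened chest 2) = (1/24) / (1/5) = 5/24.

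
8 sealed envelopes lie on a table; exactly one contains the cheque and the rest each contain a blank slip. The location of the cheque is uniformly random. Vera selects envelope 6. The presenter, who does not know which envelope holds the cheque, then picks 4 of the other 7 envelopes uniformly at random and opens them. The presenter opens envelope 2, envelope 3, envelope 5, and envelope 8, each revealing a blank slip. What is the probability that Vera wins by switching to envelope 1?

Because the presenter chose which envelopes to open without knowing where the cheque is, the choice is independent of the prize location. Learning that none of the 4 opened envelopes holds the cheque simply rules out those 4 locations and leaves the remaining 4 envelopes still equally likely by symmetry.
So P(the cheque in envelope 1) = 1/4.

1/4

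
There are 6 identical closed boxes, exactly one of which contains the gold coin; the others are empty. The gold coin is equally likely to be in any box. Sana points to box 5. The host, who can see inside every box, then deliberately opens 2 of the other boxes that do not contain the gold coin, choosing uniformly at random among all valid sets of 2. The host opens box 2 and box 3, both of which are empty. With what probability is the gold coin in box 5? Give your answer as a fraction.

1/6

Apply Bayes' rule, conditioning on where the gold coin actually is.
If it is in any of boxes 1, 4, and 6 (prior 1/6 each): the host has 6 equally likely choices, so probability 1/6; weight (1/6)·(1/6) = 1/36 each.
If it is in either of boxes 2 and 3 (prior 1/6 each): that box was opened and seen not to hold the prize — ruled out; weight (1/6)·0 = 0 each.
If it is in box 5 (prior 1/6): the host has 10 equally likely choices, so probability 1/10; weight (1/6)·(1/10) = 1/60.
The weights sum to 1/10.
So P(the gold coin in box 5 | the host opened box 2 and box 3) = (1/60) / (1/10) = 1/6.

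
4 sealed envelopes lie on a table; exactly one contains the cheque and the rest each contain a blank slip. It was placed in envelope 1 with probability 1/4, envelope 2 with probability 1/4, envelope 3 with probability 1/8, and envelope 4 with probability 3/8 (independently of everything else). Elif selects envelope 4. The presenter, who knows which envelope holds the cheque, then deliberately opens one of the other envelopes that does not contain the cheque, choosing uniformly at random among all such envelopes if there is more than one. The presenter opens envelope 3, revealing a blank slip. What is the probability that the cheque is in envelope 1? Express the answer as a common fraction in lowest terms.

1/3

Condition on the true location of the cheque.
If it is in either of envelopes 1 and 2 (prior 1/4 each): the presenter has 2 equally likely choices, so probability 1/2; weight (1/4)·(1/2) = 1/8 each.
If it is in envelope 3 (prior 1/8): the presenter opened envelope 3, so this case is ruled out; weight (1/8)·0 = 0.
If it is in envelope 4 (prior 3/8): the presenter has 3 equally likely choices, so probability 1/3; weight (3/8)·(1/3) = 1/8.
The weights sum to 3/8.
So P(the cheque in envelope 1 | the presenter opened envelope 3) = (1/8) / (3/8) = 1/3.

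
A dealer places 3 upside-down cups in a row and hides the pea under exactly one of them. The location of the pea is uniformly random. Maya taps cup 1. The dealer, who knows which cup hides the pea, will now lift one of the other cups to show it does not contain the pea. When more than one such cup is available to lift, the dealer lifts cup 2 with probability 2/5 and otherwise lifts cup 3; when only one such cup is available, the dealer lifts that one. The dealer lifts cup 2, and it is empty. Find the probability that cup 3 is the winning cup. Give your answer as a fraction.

5/7

Consider each possible location of the pea in turn.
If it is under cup 1 (prior 1/3): cup 2 is available, opened with probability 2/5; weight (1/3)·(2/5) = 2/15.
If it is under cup 2 (prior 1/3): the dealer opened cup 2, so this case is ruled out; weight (1/3)·0 = 0.
If it is under cup 3 (prior 1/3): only cup 2 is available, probability 1; weight (1/3)·1 = 1/3.
The weights sum to 7/15.
So P(the pea under cup 3 | the dealer opened cup 2) = (1/3) / (7/15) = 5/7.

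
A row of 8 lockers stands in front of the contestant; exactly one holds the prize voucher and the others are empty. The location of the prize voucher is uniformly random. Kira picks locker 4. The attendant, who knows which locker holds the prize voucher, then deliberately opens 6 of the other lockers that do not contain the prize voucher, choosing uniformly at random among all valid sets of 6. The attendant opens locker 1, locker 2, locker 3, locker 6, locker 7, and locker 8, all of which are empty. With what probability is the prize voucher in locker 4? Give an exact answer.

1/8

Consider each possible location of the prize voucher in turn.
If it is in any of lockers 1, 2, 3, 6, 7, and 8 (prior 1/8 each): that locker was opened and seen not to hold the prize — ruled out; weight (1/8)·0 = 0 each.
If it is in locker 4 (prior 1/8): the attendant has 7 equally likely choices, so probability 1/7; weight (1/8)·(1/7) = 1/56.
If it is in locker 5 (prior 1/8): the attendant has no choice, probability 1; weight (1/8)·1 = 1/8.
The weights sum to 1/7.
So P(the prize voucher in locker 4 | the attendant opened locker 1, locker 2, locker 3, locker 6, locker 7, and locker 8) = (1/56) / (1/7) = 1/8.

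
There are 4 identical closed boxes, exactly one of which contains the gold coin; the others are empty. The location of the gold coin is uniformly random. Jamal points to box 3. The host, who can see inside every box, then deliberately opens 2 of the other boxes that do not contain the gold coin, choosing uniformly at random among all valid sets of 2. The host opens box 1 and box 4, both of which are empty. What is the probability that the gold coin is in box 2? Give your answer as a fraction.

Condition on the true location of the gold coin.
If it is in either of boxes 1 and 4 (prior 1/4 each): that box was opened and seen not to hold the prize — ruled out; weight (1/4)·0 = 0 each.
If it is in box 2 (prior 1/4): the host has no choice, probability 1; weight (1/4)·1 = 1/4.
If it is in box 3 (prior 1/4): the host has 3 equally likely choices, so probability 1/3; weight (1/4)·(1/3) = 1/12.
The weights sum to 1/3.
So P(the gold coin in box 2 | the host opened box 1 and box 4) = (1/4) / (1/3) = 3/4.

3/4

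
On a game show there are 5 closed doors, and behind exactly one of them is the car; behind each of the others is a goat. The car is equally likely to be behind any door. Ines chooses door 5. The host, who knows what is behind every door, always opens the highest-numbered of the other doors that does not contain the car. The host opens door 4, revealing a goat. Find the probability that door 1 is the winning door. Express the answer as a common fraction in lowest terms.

Condition on the true location of the car.
If it is behind any of doors 1, 2, 3, and 5 (prior 1/5 each): door 4 is the highest-numbered option available, probability 1; weight (1/5)·1 = 1/5 each.
If it is behind door 4 (prior 1/5): the host opened door 4, so this case is ruled out; weight (1/5)·0 = 0.
The weights sum to 4/5.
So P(the car behind door 1 | the host opened door 4) = (1/5) / (4/5) = 1/4.

1/4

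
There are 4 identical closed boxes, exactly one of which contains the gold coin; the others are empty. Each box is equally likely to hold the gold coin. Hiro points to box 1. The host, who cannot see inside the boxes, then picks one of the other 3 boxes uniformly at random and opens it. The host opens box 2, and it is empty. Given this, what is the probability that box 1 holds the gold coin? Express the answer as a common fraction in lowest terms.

1/3

Condition on the true location of the gold coin.
If it is in any of boxes 1, 3, and 4 (prior 1/4 each): the host picks box 2 with probability 1/3 regardless, and it is not the prize; weight (1/4)·(1/3) = 1/12 each.
If it is in box 2 (prior 1/4): the host opened box 2, so this case is ruled out; weight (1/4)·0 = 0.
The weights sum to 1/4.
So P(the gold coin in box 1 | the host opened box 2) = (1/12) / (1/4) = 1/3.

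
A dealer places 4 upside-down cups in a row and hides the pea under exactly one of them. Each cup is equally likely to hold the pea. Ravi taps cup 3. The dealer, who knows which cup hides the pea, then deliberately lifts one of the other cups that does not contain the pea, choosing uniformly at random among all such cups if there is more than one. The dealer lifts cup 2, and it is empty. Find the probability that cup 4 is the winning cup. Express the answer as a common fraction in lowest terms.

3/8

Apply Bayes' rule, conditioning on where the pea actually is.
If it is under either of cups 1 and 4 (prior 1/4 each): the dealer has 2 equally likely choices, so probability 1/2; weight (1/4)·(1/2) = 1/8 each.
If it is under cup 2 (prior 1/4): the dealer opened cup 2, so this case is ruled out; weight (1/4)·0 = 0.
If it is under cup 3 (prior 1/4): the dealer has 3 equally likely choices, so probability 1/3; weight (1/4)·(1/3) = 1/12.
The weights sum to 1/3.
So P(the pea under cup 4 | the dealer opened cup 2) = (1/8) / (1/3) = 3/8.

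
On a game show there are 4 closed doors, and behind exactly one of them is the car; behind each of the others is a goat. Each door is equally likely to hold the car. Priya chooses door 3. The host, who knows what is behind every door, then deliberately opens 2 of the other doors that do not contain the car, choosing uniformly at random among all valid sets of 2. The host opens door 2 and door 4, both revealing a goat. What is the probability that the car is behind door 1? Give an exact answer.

3/4

Consider each possible location of the car in turn.
If it is behind door 1 (prior 1/4): the host has no choice, probability 1; weight (1/4)·1 = 1/4.
If it is behind either of doors 2 and 4 (prior 1/4 each): that door was opened and seen not to hold the prize — ruled out; weight (1/4)·0 = 0 each.
If it is behind door 3 (prior 1/4): the host has 3 equally likely choices, so probability 1/3; weight (1/4)·(1/3) = 1/12.
The weights sum to 1/3.
So P(the car behind door 1 | the host opened door 2 and door 4) = (1/4) / (1/3) = 3/4.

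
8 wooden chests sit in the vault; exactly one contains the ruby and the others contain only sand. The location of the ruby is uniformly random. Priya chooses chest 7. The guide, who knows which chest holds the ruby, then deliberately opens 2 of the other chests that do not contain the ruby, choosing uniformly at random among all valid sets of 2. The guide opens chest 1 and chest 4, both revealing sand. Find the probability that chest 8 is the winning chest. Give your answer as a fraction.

7/40

Consider each possible location of the ruby in turn.
If it is in either of chests 1 and 4 (prior 1/8 each): that chest was opened and seen not to hold the prize — ruled out; weight (1/8)·0 = 0 each.
If it is in any of chests 2, 3, 5, 6, and 8 (prior 1/8 each): the guide has 15 equally likely choices, so probability 1/15; weight (1/8)·(1/15) = 1/120 each.
If it is in chest 7 (prior 1/8): the guide has 21 equally likely choices, so probability 1/21; weight (1/8)·(1/21) = 1/168.
The weights sum to 1/21.
So P(the ruby in chest 8 | the guide opened chest 1 and chest 4) = (1/120) / (1/21) = 7/40.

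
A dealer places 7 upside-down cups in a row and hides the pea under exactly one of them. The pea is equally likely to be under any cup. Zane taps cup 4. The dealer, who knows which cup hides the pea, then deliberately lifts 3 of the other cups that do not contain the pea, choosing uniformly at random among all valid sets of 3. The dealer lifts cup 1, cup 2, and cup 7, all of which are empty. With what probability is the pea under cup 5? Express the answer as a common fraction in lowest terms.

Condition on the true location of the pea.
If it is under any of cups 1, 2, and 7 (prior 1/7 each): that cup was opened and seen not to hold the prize — ruled out; weight (1/7)·0 = 0 each.
If it is under any of cups 3, 5, and 6 (prior 1/7 each): the dealer has 10 equally likely choices, so probability 1/10; weight (1/7)·(1/10) = 1/70 each.
If it is under cup 4 (prior 1/7): the dealer has 20 equally likely choices, so probability 1/20; weight (1/7)·(1/20) = 1/140.
The weights sum to 1/20.
So P(the pea under cup 5 | the dealer opened cup 1, cup 2, and cup 7) = (1/70) / (1/20) = 2/7.

2/7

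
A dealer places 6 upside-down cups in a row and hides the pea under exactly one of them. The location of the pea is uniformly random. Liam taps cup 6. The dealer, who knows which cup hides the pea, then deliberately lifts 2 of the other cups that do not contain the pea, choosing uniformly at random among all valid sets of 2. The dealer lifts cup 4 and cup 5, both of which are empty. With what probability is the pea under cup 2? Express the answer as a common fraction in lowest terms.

Apply Bayes' rule, conditioning on where the pea actually is.
If it is under any of cups 1, 2, and 3 (prior 1/6 each): the dealer has 6 equally likely choices, so probability 1/6; weight (1/6)·(1/6) = 1/36 each.
If it is under either of cups 4 and 5 (prior 1/6 each): that cup was opened and seen not to hold the prize — ruled out; weight (1/6)·0 = 0 each.
If it is under cup 6 (prior 1/6): the dealer has 10 equally likely choices, so probability 1/10; weight (1/6)·(1/10) = 1/60.
The weights sum to 1/10.
So P(the pea under cup 2 | the dealer opened cup 4 and cup 5) = (1/36) / (1/10) = 5/18.

5/18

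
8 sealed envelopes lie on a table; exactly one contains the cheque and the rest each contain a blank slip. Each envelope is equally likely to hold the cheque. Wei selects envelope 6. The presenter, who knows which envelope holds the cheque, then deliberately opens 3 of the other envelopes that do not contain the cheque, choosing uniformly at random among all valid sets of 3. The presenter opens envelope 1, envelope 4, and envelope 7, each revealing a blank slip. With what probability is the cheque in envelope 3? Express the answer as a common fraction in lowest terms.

7/32

Consider each possible location of the cheque in turn.
If it is in any of envelopes 1, 4, and 7 (prior 1/8 each): that envelope was opened and seen not to hold the prize — ruled out; weight (1/8)·0 = 0 each.
If it is in any of envelopes 2, 3, 5, and 8 (prior 1/8 each): the presenter has 20 equally likely choices, so probability 1/20; weight (1/8)·(1/20) = 1/160 each.
If it is in envelope 6 (prior 1/8): the presenter has 35 equally likely choices, so probability 1/35; weight (1/8)·(1/35) = 1/280.
The weights sum to 1/35.
So P(the cheque in envelope 3 | the presenter opened envelope 1, envelope 4, and envelope 7) = (1/160) / (1/35) = 7/32.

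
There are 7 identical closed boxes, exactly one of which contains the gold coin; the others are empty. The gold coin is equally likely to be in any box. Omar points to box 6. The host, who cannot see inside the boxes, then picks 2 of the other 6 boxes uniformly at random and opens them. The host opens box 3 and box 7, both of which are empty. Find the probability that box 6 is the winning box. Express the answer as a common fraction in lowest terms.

1/5

Consider each possible location of the gold coin in turn.
If it is in any of boxes 1, 2, 4, 5, and 6 (prior 1/7 each): the host picks exactly this set with probability 1/15 regardless, and none is the prize; weight (1/7)·(1/15) = 1/105 each.
If it is in either of boxes 3 and 7 (prior 1/7 each): that box was opened and seen not to hold the prize — ruled out; weight (1/7)·0 = 0 each.
The weights sum to 1/21.
So P(the gold coin in box 6 | the host opened box 3 and box 7) = (1/105) / (1/21) = 1/5.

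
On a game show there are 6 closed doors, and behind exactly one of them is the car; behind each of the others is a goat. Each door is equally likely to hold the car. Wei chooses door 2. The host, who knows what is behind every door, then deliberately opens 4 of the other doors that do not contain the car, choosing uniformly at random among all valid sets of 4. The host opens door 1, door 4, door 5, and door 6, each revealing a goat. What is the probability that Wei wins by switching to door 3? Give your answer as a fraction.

5/6

Consider each possible location of the car in turn.
If it is behind any of doors 1, 4, 5, and 6 (prior 1/6 each): that door was opened and seen not to hold the prize — ruled out; weight (1/6)·0 = 0 each.
If it is behind door 2 (prior 1/6): the host has 5 equally likely choices, so probability 1/5; weight (1/6)·(1/5) = 1/30.
If it is behind door 3 (prior 1/6): the host has no choice, probability 1; weight (1/6)·1 = 1/6.
The weights sum to 1/5.
So P(the car behind door 3 | the host opened door 1, door 4, door 5, and door 6) = (1/6) / (1/5) = 5/6.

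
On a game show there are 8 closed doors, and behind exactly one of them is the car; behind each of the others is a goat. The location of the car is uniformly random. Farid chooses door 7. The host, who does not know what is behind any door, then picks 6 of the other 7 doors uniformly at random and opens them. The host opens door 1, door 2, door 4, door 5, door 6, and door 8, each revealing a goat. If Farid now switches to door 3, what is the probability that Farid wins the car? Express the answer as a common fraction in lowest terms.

1/2

Because the host chose which doors to open without knowing where the car is, the choice is independent of the prize location. Learning that none of the 6 opened doors holds the car simply rules out those 6 locations and leaves the remaining 2 doors still equally likely by symmetry.
So P(the car behind door 3) = 1/2.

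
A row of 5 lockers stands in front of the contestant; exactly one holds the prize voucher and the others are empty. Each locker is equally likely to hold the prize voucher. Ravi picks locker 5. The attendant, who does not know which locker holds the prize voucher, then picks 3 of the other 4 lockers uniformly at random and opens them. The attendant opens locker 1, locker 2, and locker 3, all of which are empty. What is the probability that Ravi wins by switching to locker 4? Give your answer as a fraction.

Because the attendant chose which lockers to open without knowing where the prize voucher is, the choice is independent of the prize location. Learning that none of the 3 opened lockers holds the prize voucher simply rules out those 3 locations and leaves the remaining 2 lockers still equally likely by symmetry.
So P(the prize voucher in locker 4) = 1/2.

1/2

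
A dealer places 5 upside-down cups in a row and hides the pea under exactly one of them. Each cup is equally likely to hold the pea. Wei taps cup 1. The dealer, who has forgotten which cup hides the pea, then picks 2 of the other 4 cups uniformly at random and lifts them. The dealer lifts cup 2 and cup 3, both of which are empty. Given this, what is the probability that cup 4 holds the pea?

Condition on the true location of the pea.
If it is under any of cups 1, 4, and 5 (prior 1/5 each): the dealer picks exactly this set with probability 1/6 regardless, and none is the prize; weight (1/5)·(1/6) = 1/30 each.
If it is under either of cups 2 and 3 (prior 1/5 each): that cup was opened and seen not to hold the prize — ruled out; weight (1/5)·0 = 0 each.
The weights sum to 1/10.
So P(the pea under cup 4 | the dealer opened cup 2 and cup 3) = (1/30) / (1/10) = 1/3.

1/3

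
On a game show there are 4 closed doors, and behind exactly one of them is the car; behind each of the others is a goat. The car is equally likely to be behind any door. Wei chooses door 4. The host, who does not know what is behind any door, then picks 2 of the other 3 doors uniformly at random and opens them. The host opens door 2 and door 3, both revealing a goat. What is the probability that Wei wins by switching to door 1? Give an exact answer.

Because the host chose which doors to open without knowing where the car is, the choice is independent of the prize location. Learning that none of the 2 opened doors holds the car simply rules out those 2 locations and leaves the remaining 2 doors still equally likely by symmetry.
So P(the car behind door 1) = 1/2.

1/2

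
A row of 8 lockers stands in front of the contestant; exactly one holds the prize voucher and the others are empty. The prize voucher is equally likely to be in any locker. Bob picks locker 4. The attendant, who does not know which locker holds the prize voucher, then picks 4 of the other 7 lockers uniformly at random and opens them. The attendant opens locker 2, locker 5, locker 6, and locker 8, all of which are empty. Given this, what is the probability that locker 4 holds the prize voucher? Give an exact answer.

1/4

Apply Bayes' rule, conditioning on where the prize voucher actually is.
If it is in any of lockers 1, 3, 4, and 7 (prior 1/8 each): the attendant picks exactly this set with probability 1/35 regardless, and none is the prize; weight (1/8)·(1/35) = 1/280 each.
If it is in any of lockers 2, 5, 6, and 8 (prior 1/8 each): that locker was opened and seen not to hold the prize — ruled out; weight (1/8)·0 = 0 each.
The weights sum to 1/70.
So P(the prize voucher in locker 4 | the attendant opened locker 2, locker 5, locker 6, and locker 8) = (1/280) / (1/70) = 1/4.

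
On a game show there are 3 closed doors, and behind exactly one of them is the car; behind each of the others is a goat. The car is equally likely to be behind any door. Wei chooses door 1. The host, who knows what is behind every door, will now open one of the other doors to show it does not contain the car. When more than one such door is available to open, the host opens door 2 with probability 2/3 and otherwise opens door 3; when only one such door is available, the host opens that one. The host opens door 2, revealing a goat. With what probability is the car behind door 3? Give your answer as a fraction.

Apply Bayes' rule, conditioning on where the car actually is.
If it is behind door 1 (prior 1/3): door 2 is available, opened with probability 2/3; weight (1/3)·(2/3) = 2/9.
If it is behind door 2 (prior 1/3): the host opened door 2, so this case is ruled out; weight (1/3)·0 = 0.
If it is behind door 3 (prior 1/3): only door 2 is available, probability 1; weight (1/3)·1 = 1/3.
The weights sum to 5/9.
So P(the car behind door 3 | the host opened door 2) = (1/3) / (5/9) = 3/5.

3/5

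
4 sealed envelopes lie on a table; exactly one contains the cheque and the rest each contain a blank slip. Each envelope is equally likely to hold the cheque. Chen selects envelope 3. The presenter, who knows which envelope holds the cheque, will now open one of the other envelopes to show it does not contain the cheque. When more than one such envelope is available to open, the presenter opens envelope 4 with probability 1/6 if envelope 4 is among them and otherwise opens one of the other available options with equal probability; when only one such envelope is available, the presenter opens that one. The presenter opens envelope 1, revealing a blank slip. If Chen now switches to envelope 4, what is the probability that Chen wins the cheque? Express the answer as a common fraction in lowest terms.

Condition on the true location of the cheque.
If it is in envelope 1 (prior 1/4): the presenter opened envelope 1, so this case is ruled out; weight (1/4)·0 = 0.
If it is in envelope 2 (prior 1/4): envelope 4 is available but not opened, probability 5/6; weight (1/4)·(5/6) = 5/24.
If it is in envelope 3 (prior 1/4): envelope 4 is available but not opened; envelope 1 gets probability (1 − 1/6)/2 = 5/12; weight (1/4)·(5/12) = 5/48.
If it is in envelope 4 (prior 1/4): envelope 4 holds the prize so is unavailable; the presenter chooses uniformly among the 2 others, probability 1/2; weight (1/4)·(1/2) = 1/8.
The weights sum to 7/16.
So P(the cheque in envelope 4 | the presenter opened envelope 1) = (1/8) / (7/16) = 2/7.

2/7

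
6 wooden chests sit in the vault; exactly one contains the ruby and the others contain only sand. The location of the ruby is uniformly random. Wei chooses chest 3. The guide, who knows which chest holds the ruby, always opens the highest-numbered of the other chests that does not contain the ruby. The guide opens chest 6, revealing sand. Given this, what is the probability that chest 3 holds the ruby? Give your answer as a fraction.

1/5

Condition on the true location of the ruby.
If it is in any of chests 1, 2, 3, 4, and 5 (prior 1/6 each): chest 6 is the highest-numbered option available, probability 1; weight (1/6)·1 = 1/6 each.
If it is in chest 6 (prior 1/6): the guide opened chest 6, so this case is ruled out; weight (1/6)·0 = 0.
The weights sum to 5/6.
So P(the ruby in chest 3 | the guide opened chest 6) = (1/6) / (5/6) = 1/5.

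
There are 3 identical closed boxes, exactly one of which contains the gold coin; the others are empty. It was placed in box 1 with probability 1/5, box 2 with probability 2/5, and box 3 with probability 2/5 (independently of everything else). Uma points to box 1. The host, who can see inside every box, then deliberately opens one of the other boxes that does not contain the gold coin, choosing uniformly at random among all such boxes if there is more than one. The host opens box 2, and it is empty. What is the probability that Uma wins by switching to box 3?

Condition on the true location of the gold coin.
If it is in box 1 (prior 1/5): the host has 2 equally likely choices, so probability 1/2; weight (1/5)·(1/2) = 1/10.
If it is in box 2 (prior 2/5): the host opened box 2, so this case is ruled out; weight (2/5)·0 = 0.
If it is in box 3 (prior 2/5): the host has no choice, probability 1; weight (2/5)·1 = 2/5.
The weights sum to 1/2.
So P(the gold coin in box 3 | the host opened box 2) = (2/5) / (1/2) = 4/5.

4/5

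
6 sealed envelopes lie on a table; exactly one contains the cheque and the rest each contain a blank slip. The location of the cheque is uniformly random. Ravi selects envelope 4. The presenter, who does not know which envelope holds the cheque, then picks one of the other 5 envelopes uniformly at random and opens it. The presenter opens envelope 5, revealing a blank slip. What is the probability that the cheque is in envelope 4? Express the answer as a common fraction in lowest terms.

Apply Bayes' rule, conditioning on where the cheque actually is.
If it is in any of envelopes 1, 2, 3, 4, and 6 (prior 1/6 each): the presenter picks envelope 5 with probability 1/5 regardless, and it is not the prize; weight (1/6)·(1/5) = 1/30 each.
If it is in envelope 5 (prior 1/6): the presenter opened envelope 5, so this case is ruled out; weight (1/6)·0 = 0.
The weights sum to 1/6.
So P(the cheque in envelope 4 | the presenter opened envelope 5) = (1/30) / (1/6) = 1/5.

1/5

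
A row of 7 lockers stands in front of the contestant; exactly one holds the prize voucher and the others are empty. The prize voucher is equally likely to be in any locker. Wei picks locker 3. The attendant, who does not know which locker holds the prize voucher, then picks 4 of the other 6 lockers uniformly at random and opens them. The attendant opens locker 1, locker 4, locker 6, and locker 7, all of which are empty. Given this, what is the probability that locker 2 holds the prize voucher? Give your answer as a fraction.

Because the attendant chose which lockers to open without knowing where the prize voucher is, the choice is independent of the prize location. Learning that none of the 4 opened lockers holds the prize voucher simply rules out those 4 locations and leaves the remaining 3 lockers still equally likely by symmetry.
So P(the prize voucher in locker 2) = 1/3.

1/3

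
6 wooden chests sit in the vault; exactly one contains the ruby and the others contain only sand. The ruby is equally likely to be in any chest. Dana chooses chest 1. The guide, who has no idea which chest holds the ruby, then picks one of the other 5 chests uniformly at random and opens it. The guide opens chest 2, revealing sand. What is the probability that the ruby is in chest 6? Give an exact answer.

Condition on the true location of the ruby.
If it is in any of chests 1, 3, 4, 5, and 6 (prior 1/6 each): the guide picks chest 2 with probability 1/5 regardless, and it is not the prize; weight (1/6)·(1/5) = 1/30 each.
If it is in chest 2 (prior 1/6): the guide opened chest 2, so this case is ruled out; weight (1/6)·0 = 0.
The weights sum to 1/6.
So P(the ruby in chest 6 | the guide opened chest 2) = (1/30) / (1/6) = 1/5.

1/5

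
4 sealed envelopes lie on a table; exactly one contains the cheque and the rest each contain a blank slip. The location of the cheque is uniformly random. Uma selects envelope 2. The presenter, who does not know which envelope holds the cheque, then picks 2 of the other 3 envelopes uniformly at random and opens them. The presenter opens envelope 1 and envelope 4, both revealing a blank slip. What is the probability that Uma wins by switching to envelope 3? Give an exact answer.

Because the presenter chose which envelopes to open without knowing where the cheque is, the choice is independent of the prize location. Learning that none of the 2 opened envelopes holds the cheque simply rules out those 2 locations and leaves the remaining 2 envelopes still equally likely by symmetry.
So P(the cheque in envelope 3) = 1/2.

1/2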